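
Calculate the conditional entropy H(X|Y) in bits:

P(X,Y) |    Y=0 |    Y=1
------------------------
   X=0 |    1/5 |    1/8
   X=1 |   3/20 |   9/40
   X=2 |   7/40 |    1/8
1.5510 bits

Using the chain rule: H(X|Y) = H(X,Y) - H(Y)

First, compute H(X,Y) = 2.5492 bits

Marginal P(Y) = (21/40, 19/40)
H(Y) = 0.9982 bits

H(X|Y) = H(X,Y) - H(Y) = 2.5492 - 0.9982 = 1.5510 bits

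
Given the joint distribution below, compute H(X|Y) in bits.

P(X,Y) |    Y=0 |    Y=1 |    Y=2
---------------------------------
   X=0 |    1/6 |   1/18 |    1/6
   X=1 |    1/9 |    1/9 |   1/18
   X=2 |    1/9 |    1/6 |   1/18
1.4726 bits

Using the chain rule: H(X|Y) = H(X,Y) - H(Y)

First, compute H(X,Y) = 3.0441 bits

Marginal P(Y) = (7/18, 1/3, 5/18)
H(Y) = 1.5715 bits

H(X|Y) = H(X,Y) - H(Y) = 3.0441 - 1.5715 = 1.4726 bits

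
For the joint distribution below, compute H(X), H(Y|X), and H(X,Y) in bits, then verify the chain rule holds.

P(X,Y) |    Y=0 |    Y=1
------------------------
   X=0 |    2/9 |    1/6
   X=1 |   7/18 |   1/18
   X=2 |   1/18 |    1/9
H(X,Y) = 2.2585, H(X) = 1.4807, H(Y|X) = 0.7778 (all in bits)

Chain rule: H(X,Y) = H(X) + H(Y|X)

Left side — joint entropy directly:
H(X,Y) = -Σ p(x,y) log p(x,y) = 2.2585 bits

Right side — compute H(Y|X) from the conditional distributions:
P(X) = (7/18, 4/9, 1/6), so H(X) = 1.4807 bits
H(Y|X) = Σ_x P(X=x) · H(Y|X=x):
  P(Y|X=0) = (4/7, 3/7), H(Y|X=0) = 0.9852, weight P(X=0) = 7/18
  P(Y|X=1) = (7/8, 1/8), H(Y|X=1) = 0.5436, weight P(X=1) = 4/9
  P(Y|X=2) = (1/3, 2/3), H(Y|X=2) = 0.9183, weight P(X=2) = 1/6
H(Y|X) = 0.7778 bits

H(X) + H(Y|X) = 1.4807 + 0.7778 = 2.2585 bits

Both sides equal 2.2585 bits. ✓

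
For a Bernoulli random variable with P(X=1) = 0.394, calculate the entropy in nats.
0.6705 nats

The binary entropy function is:
H(p) = -p log(p) - (1-p) log(1-p)

H(0.394) = -0.394 × log_e(0.394) - 0.606 × log_e(0.606)
H(0.394) = 0.6705 nats

Note: Binary entropy is maximized at p=0.5 (H=1 bit) and minimized at p=0 or p=1 (H=0).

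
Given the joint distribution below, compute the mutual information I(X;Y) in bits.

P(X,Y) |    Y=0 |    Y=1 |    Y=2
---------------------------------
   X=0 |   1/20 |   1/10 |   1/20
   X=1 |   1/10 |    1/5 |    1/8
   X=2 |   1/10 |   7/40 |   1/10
0.0016 bits

Mutual information: I(X;Y) = H(X) + H(Y) - H(X,Y)

Marginals:
P(X) = (1/5, 17/40, 3/8), H(X) = 1.5197 bits
P(Y) = (1/4, 19/40, 11/40), H(Y) = 1.5223 bits

Joint entropy: H(X,Y) = 3.0404 bits

I(X;Y) = 1.5197 + 1.5223 - 3.0404 = 0.0016 bits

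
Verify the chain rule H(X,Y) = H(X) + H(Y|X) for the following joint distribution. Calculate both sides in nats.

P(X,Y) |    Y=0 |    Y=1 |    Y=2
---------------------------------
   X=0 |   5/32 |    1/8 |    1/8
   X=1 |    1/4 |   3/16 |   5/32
H(X,Y) = 1.7604, H(X) = 0.6755, H(Y|X) = 1.0849 (all in nats)

Chain rule: H(X,Y) = H(X) + H(Y|X)

Left side — joint entropy directly:
H(X,Y) = -Σ p(x,y) log p(x,y) = 1.7604 nats

Right side — compute H(Y|X) from the conditional distributions:
P(X) = (13/32, 19/32), so H(X) = 0.6755 nats
H(Y|X) = Σ_x P(X=x) · H(Y|X=x):
  P(Y|X=0) = (5/13, 4/13, 4/13), H(Y|X=0) = 1.0928, weight P(X=0) = 13/32
  P(Y|X=1) = (8/19, 6/19, 5/19), H(Y|X=1) = 1.0795, weight P(X=1) = 19/32
H(Y|X) = 1.0849 nats

H(X) + H(Y|X) = 0.6755 + 1.0849 = 1.7604 nats

Both sides equal 1.7604 nats. ✓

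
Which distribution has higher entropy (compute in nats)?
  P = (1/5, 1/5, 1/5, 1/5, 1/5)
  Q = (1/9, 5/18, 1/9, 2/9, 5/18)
P

Computing entropies in nats:
H(P) = 1.6094
H(Q) = 1.5341

Distribution P has higher entropy.

Intuition: The distribution closer to uniform (more spread out) has higher entropy.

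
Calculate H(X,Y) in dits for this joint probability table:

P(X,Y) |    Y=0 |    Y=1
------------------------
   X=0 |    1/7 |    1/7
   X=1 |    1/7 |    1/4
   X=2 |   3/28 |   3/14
0.7600 dits

Joint entropy is H(X,Y) = -Σ_{x,y} p(x,y) log p(x,y).

Summing over all non-zero entries:
H(X,Y) = -[1/7·log_10(1/7) + 1/7·log_10(1/7) + 1/7·log_10(1/7) + 1/4·log_10(1/4) + 3/28·log_10(3/28) + 3/14·log_10(3/14)]
H(X,Y) = 0.7600 dits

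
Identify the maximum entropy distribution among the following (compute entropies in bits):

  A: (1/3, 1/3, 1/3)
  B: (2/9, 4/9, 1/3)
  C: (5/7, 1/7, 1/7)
A

For a discrete distribution over n outcomes, entropy is maximized by the uniform distribution.

Computing entropies:
H(A) = 1.5850 bits
H(B) = 1.5305 bits
H(C) = 1.1488 bits

The uniform distribution (where all probabilities equal 1/3) achieves the maximum entropy of log_2(3) = 1.5850 bits.

Distribution A has the highest entropy.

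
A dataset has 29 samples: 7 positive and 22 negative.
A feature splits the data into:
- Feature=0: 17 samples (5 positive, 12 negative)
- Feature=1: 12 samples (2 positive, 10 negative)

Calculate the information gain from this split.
0.0160 bits

Information Gain = H(Y) - H(Y|Feature)

Before split:
P(positive) = 7/29 = 0.2414
H(Y) = 0.7973 bits

After split:
Feature=0: H = 0.8740 bits (weight = 17/29)
Feature=1: H = 0.6500 bits (weight = 12/29)
H(Y|Feature) = (17/29)×0.8740 + (12/29)×0.6500 = 0.7813 bits

Information Gain = 0.7973 - 0.7813 = 0.0160 bits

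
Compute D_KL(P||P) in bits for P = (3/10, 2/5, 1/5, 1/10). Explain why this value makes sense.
0.0000 bits

KL divergence satisfies the Gibbs inequality: D_KL(P||Q) ≥ 0 for all distributions P, Q.

D_KL(P||Q) = Σ p(x) log(p(x)/q(x))
Each term is p(x) × log_2(p(x)/p(x)) = p(x) × log_2(1) = 0, so the sum is 0.
D_KL(P||Q) = 0.0000 bits

When P = Q, the KL divergence is exactly 0, as there is no 'divergence' between identical distributions.

This non-negativity is a fundamental property: relative entropy cannot be negative because it measures how different Q is from P.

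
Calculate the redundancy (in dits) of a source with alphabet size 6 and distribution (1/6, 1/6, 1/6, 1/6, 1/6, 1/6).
0.0000 dits

Redundancy measures how far a source is from maximum entropy:
R = H_max - H(X)

Maximum entropy for 6 symbols: H_max = log_10(6) = 0.7782 dits
Actual entropy: H(X) = 0.7782 dits
Redundancy: R = 0.7782 - 0.7782 = 0.0000 dits

This redundancy represents potential for compression: the source could be compressed by 0.0000 dits per symbol.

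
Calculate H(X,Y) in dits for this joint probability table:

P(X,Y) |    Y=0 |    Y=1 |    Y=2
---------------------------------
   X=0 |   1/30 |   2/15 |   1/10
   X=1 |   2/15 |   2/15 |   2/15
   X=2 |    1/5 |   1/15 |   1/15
0.9125 dits

Joint entropy is H(X,Y) = -Σ_{x,y} p(x,y) log p(x,y).

Summing over all non-zero entries:
H(X,Y) = -[1/30·log_10(1/30) + 2/15·log_10(2/15) + 1/10·log_10(1/10) + 2/15·log_10(2/15) + 2/15·log_10(2/15) + 2/15·log_10(2/15) + 1/5·log_10(1/5) + 1/15·log_10(1/15) + 1/15·log_10(1/15)]
H(X,Y) = 0.9125 dits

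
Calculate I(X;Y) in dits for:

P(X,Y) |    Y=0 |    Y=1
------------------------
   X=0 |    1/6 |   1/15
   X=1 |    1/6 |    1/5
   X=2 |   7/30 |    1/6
0.0088 dits

Mutual information: I(X;Y) = H(X) + H(Y) - H(X,Y)

Marginals:
P(X) = (7/30, 11/30, 2/5), H(X) = 0.4664 dits
P(Y) = (17/30, 13/30), H(Y) = 0.2972 dits

Joint entropy: H(X,Y) = 0.7547 dits

I(X;Y) = 0.4664 + 0.2972 - 0.7547 = 0.0088 dits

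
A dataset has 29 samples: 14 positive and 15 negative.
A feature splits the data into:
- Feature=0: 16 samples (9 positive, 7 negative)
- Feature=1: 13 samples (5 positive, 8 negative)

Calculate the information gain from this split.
0.0228 bits

Information Gain = H(Y) - H(Y|Feature)

Before split:
P(positive) = 14/29 = 0.4828
H(Y) = 0.9991 bits

After split:
Feature=0: H = 0.9887 bits (weight = 16/29)
Feature=1: H = 0.9612 bits (weight = 13/29)
H(Y|Feature) = (16/29)×0.9887 + (13/29)×0.9612 = 0.9764 bits

Information Gain = 0.9991 - 0.9764 = 0.0228 bits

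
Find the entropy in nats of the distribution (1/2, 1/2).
0.6931 nats

Shannon entropy is H(X) = -Σ p(x) log p(x).

For P = (1/2, 1/2):
H = -1/2 × log_e(1/2) -1/2 × log_e(1/2)
H = 0.6931 nats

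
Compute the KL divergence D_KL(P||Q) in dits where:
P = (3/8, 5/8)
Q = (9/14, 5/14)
0.0641 dits

KL divergence: D_KL(P||Q) = Σ p(x) log(p(x)/q(x))

Computing term by term:
  x=0: 3/8 × log_10[(3/8)/(9/14)] = 3/8 × -0.2341 = -0.0878
  x=1: 5/8 × log_10[(5/8)/(5/14)] = 5/8 × 0.2430 = 0.1519

D_KL(P||Q) = 0.0641 dits

Note: KL divergence is always non-negative and equals 0 iff P = Q.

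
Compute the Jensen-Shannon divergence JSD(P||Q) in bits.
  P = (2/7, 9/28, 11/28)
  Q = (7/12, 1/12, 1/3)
0.0932 bits

Jensen-Shannon divergence is:
JSD(P||Q) = 0.5 × D_KL(P||M) + 0.5 × D_KL(Q||M)
where M = 0.5 × (P + Q) is the mixture distribution.

M = 0.5 × (2/7, 9/28, 11/28) + 0.5 × (7/12, 1/12, 1/3) = (0.434524, 0.202381, 0.363095)

D_KL(P||M) = 0.0864 bits
D_KL(Q||M) = 0.1000 bits

JSD(P||Q) = 0.5 × 0.0864 + 0.5 × 0.1000 = 0.0932 bits

Unlike KL divergence, JSD is symmetric and bounded: 0 ≤ JSD ≤ log(2).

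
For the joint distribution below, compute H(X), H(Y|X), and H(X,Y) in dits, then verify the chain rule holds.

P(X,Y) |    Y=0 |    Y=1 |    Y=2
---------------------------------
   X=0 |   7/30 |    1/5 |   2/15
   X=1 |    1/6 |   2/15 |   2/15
H(X,Y) = 0.7670, H(X) = 0.2972, H(Y|X) = 0.4698 (all in dits)

Chain rule: H(X,Y) = H(X) + H(Y|X)

Left side — joint entropy directly:
H(X,Y) = -Σ p(x,y) log p(x,y) = 0.7670 dits

Right side — compute H(Y|X) from the conditional distributions:
P(X) = (17/30, 13/30), so H(X) = 0.2972 dits
H(Y|X) = Σ_x P(X=x) · H(Y|X=x):
  P(Y|X=0) = (7/17, 6/17, 4/17), H(Y|X=0) = 0.4662, weight P(X=0) = 17/30
  P(Y|X=1) = (5/13, 4/13, 4/13), H(Y|X=1) = 0.4746, weight P(X=1) = 13/30
H(Y|X) = 0.4698 dits

H(X) + H(Y|X) = 0.2972 + 0.4698 = 0.7670 dits

Both sides equal 0.7670 dits. ✓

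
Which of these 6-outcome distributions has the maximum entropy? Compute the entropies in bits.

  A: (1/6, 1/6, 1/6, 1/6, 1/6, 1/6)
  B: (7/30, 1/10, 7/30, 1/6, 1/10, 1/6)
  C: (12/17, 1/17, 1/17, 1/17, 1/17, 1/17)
A

For a discrete distribution over n outcomes, entropy is maximized by the uniform distribution.

Computing entropies:
H(A) = 2.5850 bits
H(B) = 2.5058 bits
H(C) = 1.5569 bits

The uniform distribution (where all probabilities equal 1/6) achieves the maximum entropy of log_2(6) = 2.5850 bits.

Distribution A has the highest entropy.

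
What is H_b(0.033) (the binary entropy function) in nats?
0.1450 nats

The binary entropy function is:
H(p) = -p log(p) - (1-p) log(1-p)

H(0.033) = -0.033 × log_e(0.033) - 0.967 × log_e(0.967)
H(0.033) = 0.1450 nats

Note: Binary entropy is maximized at p=0.5 (H=1 bit) and minimized at p=0 or p=1 (H=0).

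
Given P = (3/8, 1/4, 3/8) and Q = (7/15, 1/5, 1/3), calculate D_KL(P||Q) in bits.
0.0259 bits

KL divergence: D_KL(P||Q) = Σ p(x) log(p(x)/q(x))

Computing term by term:
  x=0: 3/8 × log_2[(3/8)/(7/15)] = 3/8 × -0.3155 = -0.1183
  x=1: 1/4 × log_2[(1/4)/(1/5)] = 1/4 × 0.3219 = 0.0805
  x=2: 3/8 × log_2[(3/8)/(1/3)] = 3/8 × 0.1699 = 0.0637

D_KL(P||Q) = 0.0259 bits

Note: KL divergence is always non-negative and equals 0 iff P = Q.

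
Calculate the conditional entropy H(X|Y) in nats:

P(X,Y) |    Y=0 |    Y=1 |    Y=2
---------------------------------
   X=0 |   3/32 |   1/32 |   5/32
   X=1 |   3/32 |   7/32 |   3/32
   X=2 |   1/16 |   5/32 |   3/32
1.0022 nats

Using the chain rule: H(X|Y) = H(X,Y) - H(Y)

First, compute H(X,Y) = 2.0818 nats

Marginal P(Y) = (1/4, 13/32, 11/32)
H(Y) = 1.0796 nats

H(X|Y) = H(X,Y) - H(Y) = 2.0818 - 1.0796 = 1.0022 nats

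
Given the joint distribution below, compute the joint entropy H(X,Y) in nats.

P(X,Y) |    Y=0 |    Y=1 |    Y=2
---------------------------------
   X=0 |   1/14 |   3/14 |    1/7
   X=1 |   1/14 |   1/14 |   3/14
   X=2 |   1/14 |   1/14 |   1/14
2.0692 nats

Joint entropy is H(X,Y) = -Σ_{x,y} p(x,y) log p(x,y).

Summing over all non-zero entries:
H(X,Y) = -[1/14·log_e(1/14) + 3/14·log_e(3/14) + 1/7·log_e(1/7) + 1/14·log_e(1/14) + 1/14·log_e(1/14) + 3/14·log_e(3/14) + 1/14·log_e(1/14) + 1/14·log_e(1/14) + 1/14·log_e(1/14)]
H(X,Y) = 2.0692 nats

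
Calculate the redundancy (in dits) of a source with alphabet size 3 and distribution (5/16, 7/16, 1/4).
0.0117 dits

Redundancy measures how far a source is from maximum entropy:
R = H_max - H(X)

Maximum entropy for 3 symbols: H_max = log_10(3) = 0.4771 dits
Actual entropy: H(X) = 0.4654 dits
Redundancy: R = 0.4771 - 0.4654 = 0.0117 dits

This redundancy represents potential for compression: the source could be compressed by 0.0117 dits per symbol.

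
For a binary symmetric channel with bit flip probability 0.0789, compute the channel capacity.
0.6017 bits

For a binary symmetric channel (BSC) with error probability p:
Capacity C = 1 - H(p) bits per symbol

where H(p) = -p log₂(p) - (1-p) log₂(1-p) is the binary entropy function.

H(0.0789) = 0.3983 bits
C = 1 - 0.3983 = 0.6017 bits per symbol

This means we can reliably transmit up to 0.6017 bits of information per channel use.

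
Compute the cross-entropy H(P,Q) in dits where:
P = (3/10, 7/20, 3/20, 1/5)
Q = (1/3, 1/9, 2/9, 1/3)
0.6705 dits

Cross-entropy: H(P,Q) = -Σ p(x) log q(x)

Alternatively: H(P,Q) = H(P) + D_KL(P||Q)
H(P) = 0.5798 dits
D_KL(P||Q) = 0.0907 dits

H(P,Q) = 0.5798 + 0.0907 = 0.6705 dits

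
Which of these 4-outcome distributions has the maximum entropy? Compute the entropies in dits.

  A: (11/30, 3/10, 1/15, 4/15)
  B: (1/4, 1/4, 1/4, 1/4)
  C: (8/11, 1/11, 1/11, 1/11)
B

For a discrete distribution over n outcomes, entropy is maximized by the uniform distribution.

Computing entropies:
H(A) = 0.5481 dits
H(B) = 0.6021 dits
H(C) = 0.3846 dits

The uniform distribution (where all probabilities equal 1/4) achieves the maximum entropy of log_10(4) = 0.6021 dits.

Distribution B has the highest entropy.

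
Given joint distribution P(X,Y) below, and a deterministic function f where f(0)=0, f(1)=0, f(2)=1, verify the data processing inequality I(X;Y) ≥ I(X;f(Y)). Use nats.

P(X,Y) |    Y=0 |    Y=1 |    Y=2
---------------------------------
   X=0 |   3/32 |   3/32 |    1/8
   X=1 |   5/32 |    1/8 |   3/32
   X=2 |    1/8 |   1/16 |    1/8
I(X;Y) = 0.0176, I(X;f(Y)) = 0.0120, inequality holds: 0.0176 ≥ 0.0120

Data Processing Inequality: For any Markov chain X → Y → Z, we have I(X;Y) ≥ I(X;Z).

Here Z = f(Y) is a deterministic function of Y, forming X → Y → Z.

Original I(X;Y) = 0.0176 nats

After applying f:
P(X,Z) where Z=f(Y):
- P(X,Z=0) = P(X,Y=0) + P(X,Y=1)
- P(X,Z=1) = P(X,Y=2)

I(X;Z) = I(X;f(Y)) = 0.0120 nats

Verification: 0.0176 ≥ 0.0120 ✓

Information cannot be created by processing; the function f can only lose information about X.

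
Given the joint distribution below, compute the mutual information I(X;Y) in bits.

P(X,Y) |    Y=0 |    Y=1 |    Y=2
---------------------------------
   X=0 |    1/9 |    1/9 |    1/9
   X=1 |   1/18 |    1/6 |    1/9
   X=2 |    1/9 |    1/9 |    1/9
0.0285 bits

Mutual information: I(X;Y) = H(X) + H(Y) - H(X,Y)

Marginals:
P(X) = (1/3, 1/3, 1/3), H(X) = 1.5850 bits
P(Y) = (5/18, 7/18, 1/3), H(Y) = 1.5715 bits

Joint entropy: H(X,Y) = 3.1280 bits

I(X;Y) = 1.5850 + 1.5715 - 3.1280 = 0.0285 bits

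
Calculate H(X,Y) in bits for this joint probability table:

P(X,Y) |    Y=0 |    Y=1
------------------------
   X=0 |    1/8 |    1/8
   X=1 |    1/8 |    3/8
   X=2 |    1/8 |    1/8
2.4056 bits

Joint entropy is H(X,Y) = -Σ_{x,y} p(x,y) log p(x,y).

Summing over all non-zero entries:
H(X,Y) = -[1/8·log_2(1/8) + 1/8·log_2(1/8) + 1/8·log_2(1/8) + 3/8·log_2(3/8) + 1/8·log_2(1/8) + 1/8·log_2(1/8)]
H(X,Y) = 2.4056 bits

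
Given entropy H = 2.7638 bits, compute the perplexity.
6.7918

Perplexity is 2^H (or exp(H) for natural log).

H = 2.7638 bits
Perplexity = 2^2.7638 = 6.7918

Interpretation: The model's uncertainty is equivalent to choosing uniformly among 6.8 options.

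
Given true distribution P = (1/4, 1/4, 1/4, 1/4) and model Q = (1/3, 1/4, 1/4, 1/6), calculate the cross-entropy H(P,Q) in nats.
1.4157 nats

Cross-entropy: H(P,Q) = -Σ p(x) log q(x)

Alternatively: H(P,Q) = H(P) + D_KL(P||Q)
H(P) = 1.3863 nats
D_KL(P||Q) = 0.0294 nats

H(P,Q) = 1.3863 + 0.0294 = 1.4157 nats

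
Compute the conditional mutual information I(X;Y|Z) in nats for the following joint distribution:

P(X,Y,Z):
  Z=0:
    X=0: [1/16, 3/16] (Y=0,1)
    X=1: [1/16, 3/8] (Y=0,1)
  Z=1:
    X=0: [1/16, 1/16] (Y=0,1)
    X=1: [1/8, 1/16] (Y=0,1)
0.0103 nats

Conditional mutual information: I(X;Y|Z) = H(X|Z) + H(Y|Z) - H(X,Y|Z)

H(Z) = 0.6211
H(X,Z) = 1.2820 → H(X|Z) = 0.6610
H(Y,Z) = 1.1574 → H(Y|Z) = 0.5363
H(X,Y,Z) = 1.8080 → H(X,Y|Z) = 1.1870

I(X;Y|Z) = 0.6610 + 0.5363 - 1.1870 = 0.0103 nats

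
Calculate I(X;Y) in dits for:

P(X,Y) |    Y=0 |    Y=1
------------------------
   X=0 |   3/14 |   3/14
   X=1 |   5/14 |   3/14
0.0034 dits

Mutual information: I(X;Y) = H(X) + H(Y) - H(X,Y)

Marginals:
P(X) = (3/7, 4/7), H(X) = 0.2966 dits
P(Y) = (4/7, 3/7), H(Y) = 0.2966 dits

Joint entropy: H(X,Y) = 0.5898 dits

I(X;Y) = 0.2966 + 0.2966 - 0.5898 = 0.0034 dits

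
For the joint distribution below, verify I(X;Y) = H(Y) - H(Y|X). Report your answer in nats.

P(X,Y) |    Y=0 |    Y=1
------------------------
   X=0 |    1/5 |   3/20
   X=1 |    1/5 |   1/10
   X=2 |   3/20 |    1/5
I(X;Y) = 0.0191 nats

Mutual information has multiple equivalent forms:
- I(X;Y) = H(X) - H(X|Y)
- I(X;Y) = H(Y) - H(Y|X)
- I(X;Y) = H(X) + H(Y) - H(X,Y)

Computing all quantities:
H(X) = 1.0961, H(Y) = 0.6881, H(X,Y) = 1.7651
H(X|Y) = 1.0769, H(Y|X) = 0.6690

Verification:
H(X) - H(X|Y) = 1.0961 - 1.0769 = 0.0191
H(Y) - H(Y|X) = 0.6881 - 0.6690 = 0.0191
H(X) + H(Y) - H(X,Y) = 1.0961 + 0.6881 - 1.7651 = 0.0191

All forms give I(X;Y) = 0.0191 nats. ✓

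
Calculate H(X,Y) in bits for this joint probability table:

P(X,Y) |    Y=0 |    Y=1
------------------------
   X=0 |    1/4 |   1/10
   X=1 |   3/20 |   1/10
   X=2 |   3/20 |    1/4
2.4855 bits

Joint entropy is H(X,Y) = -Σ_{x,y} p(x,y) log p(x,y).

Summing over all non-zero entries:
H(X,Y) = -[1/4·log_2(1/4) + 1/10·log_2(1/10) + 3/20·log_2(3/20) + 1/10·log_2(1/10) + 3/20·log_2(3/20) + 1/4·log_2(1/4)]
H(X,Y) = 2.4855 bits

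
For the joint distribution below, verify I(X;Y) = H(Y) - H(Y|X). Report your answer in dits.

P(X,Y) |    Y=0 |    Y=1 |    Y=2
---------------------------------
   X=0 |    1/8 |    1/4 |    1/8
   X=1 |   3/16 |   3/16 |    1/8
I(X;Y) = 0.0047 dits

Mutual information has multiple equivalent forms:
- I(X;Y) = H(X) - H(X|Y)
- I(X;Y) = H(Y) - H(Y|X)
- I(X;Y) = H(X) + H(Y) - H(X,Y)

Computing all quantities:
H(X) = 0.3010, H(Y) = 0.4654, H(X,Y) = 0.7618
H(X|Y) = 0.2964, H(Y|X) = 0.4608

Verification:
H(X) - H(X|Y) = 0.3010 - 0.2964 = 0.0047
H(Y) - H(Y|X) = 0.4654 - 0.4608 = 0.0047
H(X) + H(Y) - H(X,Y) = 0.3010 + 0.4654 - 0.7618 = 0.0047

All forms give I(X;Y) = 0.0047 dits. ✓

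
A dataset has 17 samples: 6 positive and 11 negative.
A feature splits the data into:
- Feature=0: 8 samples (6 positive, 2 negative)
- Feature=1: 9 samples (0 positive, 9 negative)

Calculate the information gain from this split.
0.5549 bits

Information Gain = H(Y) - H(Y|Feature)

Before split:
P(positive) = 6/17 = 0.3529
H(Y) = 0.9367 bits

After split:
Feature=0: H = 0.8113 bits (weight = 8/17)
Feature=1: H = 0.0000 bits (weight = 9/17)
H(Y|Feature) = (8/17)×0.8113 + (9/17)×0.0000 = 0.3818 bits

Information Gain = 0.9367 - 0.3818 = 0.5549 bits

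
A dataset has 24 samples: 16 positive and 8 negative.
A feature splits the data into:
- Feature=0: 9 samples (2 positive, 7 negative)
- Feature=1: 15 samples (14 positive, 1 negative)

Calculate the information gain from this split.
0.4109 bits

Information Gain = H(Y) - H(Y|Feature)

Before split:
P(positive) = 16/24 = 0.6667
H(Y) = 0.9183 bits

After split:
Feature=0: H = 0.7642 bits (weight = 9/24)
Feature=1: H = 0.3534 bits (weight = 15/24)
H(Y|Feature) = (9/24)×0.7642 + (15/24)×0.3534 = 0.5074 bits

Information Gain = 0.9183 - 0.5074 = 0.4109 bits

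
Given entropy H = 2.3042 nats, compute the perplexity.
10.0162

Perplexity is e^H (or exp(H) for natural log).

H = 2.3042 nats
Perplexity = e^2.3042 = 10.0162

Interpretation: The model's uncertainty is equivalent to choosing uniformly among 10.0 options.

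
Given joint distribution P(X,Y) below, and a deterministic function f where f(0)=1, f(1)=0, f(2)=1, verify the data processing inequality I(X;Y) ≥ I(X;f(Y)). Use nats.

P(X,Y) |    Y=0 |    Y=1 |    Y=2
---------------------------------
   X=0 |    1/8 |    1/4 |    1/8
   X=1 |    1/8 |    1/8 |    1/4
I(X;Y) = 0.0425, I(X;f(Y)) = 0.0338, inequality holds: 0.0425 ≥ 0.0338

Data Processing Inequality: For any Markov chain X → Y → Z, we have I(X;Y) ≥ I(X;Z).

Here Z = f(Y) is a deterministic function of Y, forming X → Y → Z.

Original I(X;Y) = 0.0425 nats

After applying f:
P(X,Z) where Z=f(Y):
- P(X,Z=0) = P(X,Y=1)
- P(X,Z=1) = P(X,Y=0) + P(X,Y=2)

I(X;Z) = I(X;f(Y)) = 0.0338 nats

Verification: 0.0425 ≥ 0.0338 ✓

Information cannot be created by processing; the function f can only lose information about X.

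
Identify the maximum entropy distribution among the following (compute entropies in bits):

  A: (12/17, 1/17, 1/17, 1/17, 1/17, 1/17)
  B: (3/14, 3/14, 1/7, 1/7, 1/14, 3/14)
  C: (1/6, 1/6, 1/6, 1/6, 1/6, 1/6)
C

For a discrete distribution over n outcomes, entropy is maximized by the uniform distribution.

Computing entropies:
H(A) = 1.5569 bits
H(B) = 2.5027 bits
H(C) = 2.5850 bits

The uniform distribution (where all probabilities equal 1/6) achieves the maximum entropy of log_2(6) = 2.5850 bits.

Distribution C has the highest entropy.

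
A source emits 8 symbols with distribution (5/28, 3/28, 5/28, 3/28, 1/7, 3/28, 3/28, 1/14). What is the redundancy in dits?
0.0176 dits

Redundancy measures how far a source is from maximum entropy:
R = H_max - H(X)

Maximum entropy for 8 symbols: H_max = log_10(8) = 0.9031 dits
Actual entropy: H(X) = 0.8855 dits
Redundancy: R = 0.9031 - 0.8855 = 0.0176 dits

This redundancy represents potential for compression: the source could be compressed by 0.0176 dits per symbol.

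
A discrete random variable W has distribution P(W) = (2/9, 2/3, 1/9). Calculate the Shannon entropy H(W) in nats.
0.8487 nats

Shannon entropy is H(X) = -Σ p(x) log p(x).

For P = (2/9, 2/3, 1/9):
H = -2/9 × log_e(2/9) -2/3 × log_e(2/3) -1/9 × log_e(1/9)
H = 0.8487 nats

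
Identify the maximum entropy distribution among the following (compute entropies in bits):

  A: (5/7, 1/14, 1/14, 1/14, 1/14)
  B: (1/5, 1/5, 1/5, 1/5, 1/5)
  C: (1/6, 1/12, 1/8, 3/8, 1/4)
B

For a discrete distribution over n outcomes, entropy is maximized by the uniform distribution.

Computing entropies:
H(A) = 1.4345 bits
H(B) = 2.3219 bits
H(C) = 2.1352 bits

The uniform distribution (where all probabilities equal 1/5) achieves the maximum entropy of log_2(5) = 2.3219 bits.

Distribution B has the highest entropy.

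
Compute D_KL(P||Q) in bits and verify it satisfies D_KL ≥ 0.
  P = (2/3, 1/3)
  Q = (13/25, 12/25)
0.0636 bits

KL divergence satisfies the Gibbs inequality: D_KL(P||Q) ≥ 0 for all distributions P, Q.

D_KL(P||Q) = Σ p(x) log(p(x)/q(x))
Term by term:
  x=0: 2/3 × log_2[(2/3)/(13/25)] = 0.2390
  x=1: 1/3 × log_2[(1/3)/(12/25)] = -0.1754
D_KL(P||Q) = 0.0636 bits

D_KL(P||Q) = 0.0636 ≥ 0 ✓

This non-negativity is a fundamental property: relative entropy cannot be negative because it measures how different Q is from P.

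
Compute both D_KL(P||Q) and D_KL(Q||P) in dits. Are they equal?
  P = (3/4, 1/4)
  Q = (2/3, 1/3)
D_KL(P||Q) = 0.0071, D_KL(Q||P) = 0.0075

KL divergence is not symmetric: D_KL(P||Q) ≠ D_KL(Q||P) in general.

D_KL(P||Q) = 0.0071 dits
D_KL(Q||P) = 0.0075 dits

No, they are not equal!

This asymmetry is why KL divergence is not a true distance metric.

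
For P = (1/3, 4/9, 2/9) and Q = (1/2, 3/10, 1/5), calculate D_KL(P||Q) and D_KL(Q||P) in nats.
D_KL(P||Q) = 0.0629, D_KL(Q||P) = 0.0637

KL divergence is not symmetric: D_KL(P||Q) ≠ D_KL(Q||P) in general.

D_KL(P||Q) = 0.0629 nats
D_KL(Q||P) = 0.0637 nats

No, they are not equal!

This asymmetry is why KL divergence is not a true distance metric.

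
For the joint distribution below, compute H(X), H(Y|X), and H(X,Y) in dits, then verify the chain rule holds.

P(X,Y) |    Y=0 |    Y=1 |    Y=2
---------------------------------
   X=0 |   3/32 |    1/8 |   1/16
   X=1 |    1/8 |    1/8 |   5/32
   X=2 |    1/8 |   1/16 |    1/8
H(X,Y) = 0.9373, H(X) = 0.4717, H(Y|X) = 0.4656 (all in dits)

Chain rule: H(X,Y) = H(X) + H(Y|X)

Left side — joint entropy directly:
H(X,Y) = -Σ p(x,y) log p(x,y) = 0.9373 dits

Right side — compute H(Y|X) from the conditional distributions:
P(X) = (9/32, 13/32, 5/16), so H(X) = 0.4717 dits
H(Y|X) = Σ_x P(X=x) · H(Y|X=x):
  P(Y|X=0) = (1/3, 4/9, 2/9), H(Y|X=0) = 0.4607, weight P(X=0) = 9/32
  P(Y|X=1) = (4/13, 4/13, 5/13), H(Y|X=1) = 0.4746, weight P(X=1) = 13/32
  P(Y|X=2) = (2/5, 1/5, 2/5), H(Y|X=2) = 0.4581, weight P(X=2) = 5/16
H(Y|X) = 0.4656 dits

H(X) + H(Y|X) = 0.4717 + 0.4656 = 0.9373 dits

Both sides equal 0.9373 dits. ✓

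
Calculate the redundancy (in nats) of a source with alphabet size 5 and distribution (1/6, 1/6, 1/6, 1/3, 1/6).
0.0487 nats

Redundancy measures how far a source is from maximum entropy:
R = H_max - H(X)

Maximum entropy for 5 symbols: H_max = log_e(5) = 1.6094 nats
Actual entropy: H(X) = 1.5607 nats
Redundancy: R = 1.6094 - 1.5607 = 0.0487 nats

This redundancy represents potential for compression: the source could be compressed by 0.0487 nats per symbol.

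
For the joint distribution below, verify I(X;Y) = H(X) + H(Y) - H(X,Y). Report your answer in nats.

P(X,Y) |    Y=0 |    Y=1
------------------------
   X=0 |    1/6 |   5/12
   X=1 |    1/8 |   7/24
I(X;Y) = 0.0001 nats

Mutual information has multiple equivalent forms:
- I(X;Y) = H(X) - H(X|Y)
- I(X;Y) = H(Y) - H(Y|X)
- I(X;Y) = H(X) + H(Y) - H(X,Y)

Computing all quantities:
H(X) = 0.6792, H(Y) = 0.6036, H(X,Y) = 1.2827
H(X|Y) = 0.6791, H(Y|X) = 0.6035

Verification:
H(X) - H(X|Y) = 0.6792 - 0.6791 = 0.0001
H(Y) - H(Y|X) = 0.6036 - 0.6035 = 0.0001
H(X) + H(Y) - H(X,Y) = 0.6792 + 0.6036 - 1.2827 = 0.0001

All forms give I(X;Y) = 0.0001 nats. ✓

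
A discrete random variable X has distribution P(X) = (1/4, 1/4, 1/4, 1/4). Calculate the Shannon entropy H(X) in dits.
0.6021 dits

Shannon entropy is H(X) = -Σ p(x) log p(x).

For P = (1/4, 1/4, 1/4, 1/4):
H = -1/4 × log_10(1/4) -1/4 × log_10(1/4) -1/4 × log_10(1/4) -1/4 × log_10(1/4)
H = 0.6021 dits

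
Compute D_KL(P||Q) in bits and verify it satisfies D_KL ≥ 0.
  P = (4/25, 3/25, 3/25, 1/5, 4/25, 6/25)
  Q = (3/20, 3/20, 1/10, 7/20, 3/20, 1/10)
0.1644 bits

KL divergence satisfies the Gibbs inequality: D_KL(P||Q) ≥ 0 for all distributions P, Q.

D_KL(P||Q) = Σ p(x) log(p(x)/q(x))
Term by term:
  x=0: 4/25 × log_2[(4/25)/(3/20)] = 0.0149
  x=1: 3/25 × log_2[(3/25)/(3/20)] = -0.0386
  x=2: 3/25 × log_2[(3/25)/(1/10)] = 0.0316
  x=3: 1/5 × log_2[(1/5)/(7/20)] = -0.1615
  x=4: 4/25 × log_2[(4/25)/(3/20)] = 0.0149
  x=5: 6/25 × log_2[(6/25)/(1/10)] = 0.3031
D_KL(P||Q) = 0.1644 bits

D_KL(P||Q) = 0.1644 ≥ 0 ✓

This non-negativity is a fundamental property: relative entropy cannot be negative because it measures how different Q is from P.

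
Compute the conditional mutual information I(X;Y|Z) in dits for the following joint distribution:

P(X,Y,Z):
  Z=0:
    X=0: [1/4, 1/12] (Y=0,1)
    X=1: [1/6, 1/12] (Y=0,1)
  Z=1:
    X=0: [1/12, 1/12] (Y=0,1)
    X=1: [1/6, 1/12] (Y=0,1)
0.0036 dits

Conditional mutual information: I(X;Y|Z) = H(X|Z) + H(Y|Z) - H(X,Y|Z)

H(Z) = 0.2950
H(X,Z) = 0.5898 → H(X|Z) = 0.2948
H(Y,Z) = 0.5683 → H(Y|Z) = 0.2734
H(X,Y,Z) = 0.8596 → H(X,Y|Z) = 0.5646

I(X;Y|Z) = 0.2948 + 0.2734 - 0.5646 = 0.0036 dits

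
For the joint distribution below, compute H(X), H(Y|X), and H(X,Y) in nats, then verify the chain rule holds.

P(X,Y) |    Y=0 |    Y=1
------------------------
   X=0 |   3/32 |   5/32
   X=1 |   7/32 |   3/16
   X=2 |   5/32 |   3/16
H(X,Y) = 1.7622, H(X) = 1.0796, H(Y|X) = 0.6826 (all in nats)

Chain rule: H(X,Y) = H(X) + H(Y|X)

Left side — joint entropy directly:
H(X,Y) = -Σ p(x,y) log p(x,y) = 1.7622 nats

Right side — compute H(Y|X) from the conditional distributions:
P(X) = (1/4, 13/32, 11/32), so H(X) = 1.0796 nats
H(Y|X) = Σ_x P(X=x) · H(Y|X=x):
  P(Y|X=0) = (3/8, 5/8), H(Y|X=0) = 0.6616, weight P(X=0) = 1/4
  P(Y|X=1) = (7/13, 6/13), H(Y|X=1) = 0.6902, weight P(X=1) = 13/32
  P(Y|X=2) = (5/11, 6/11), H(Y|X=2) = 0.6890, weight P(X=2) = 11/32
H(Y|X) = 0.6826 nats

H(X) + H(Y|X) = 1.0796 + 0.6826 = 1.7622 nats

Both sides equal 1.7622 nats. ✓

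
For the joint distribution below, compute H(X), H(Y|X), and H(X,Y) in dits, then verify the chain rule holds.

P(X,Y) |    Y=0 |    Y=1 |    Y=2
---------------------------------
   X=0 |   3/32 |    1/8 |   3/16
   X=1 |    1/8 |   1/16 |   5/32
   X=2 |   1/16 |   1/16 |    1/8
H(X,Y) = 0.9231, H(X) = 0.4689, H(Y|X) = 0.4542 (all in dits)

Chain rule: H(X,Y) = H(X) + H(Y|X)

Left side — joint entropy directly:
H(X,Y) = -Σ p(x,y) log p(x,y) = 0.9231 dits

Right side — compute H(Y|X) from the conditional distributions:
P(X) = (13/32, 11/32, 1/4), so H(X) = 0.4689 dits
H(Y|X) = Σ_x P(X=x) · H(Y|X=x):
  P(Y|X=0) = (3/13, 4/13, 6/13), H(Y|X=0) = 0.4594, weight P(X=0) = 13/32
  P(Y|X=1) = (4/11, 2/11, 5/11), H(Y|X=1) = 0.4500, weight P(X=1) = 11/32
  P(Y|X=2) = (1/4, 1/4, 1/2), H(Y|X=2) = 0.4515, weight P(X=2) = 1/4
H(Y|X) = 0.4542 dits

H(X) + H(Y|X) = 0.4689 + 0.4542 = 0.9231 dits

Both sides equal 0.9231 dits. ✓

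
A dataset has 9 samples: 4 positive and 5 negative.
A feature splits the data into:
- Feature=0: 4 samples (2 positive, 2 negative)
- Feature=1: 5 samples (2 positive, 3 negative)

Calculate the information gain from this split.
0.0072 bits

Information Gain = H(Y) - H(Y|Feature)

Before split:
P(positive) = 4/9 = 0.4444
H(Y) = 0.9911 bits

After split:
Feature=0: H = 1.0000 bits (weight = 4/9)
Feature=1: H = 0.9710 bits (weight = 5/9)
H(Y|Feature) = (4/9)×1.0000 + (5/9)×0.9710 = 0.9839 bits

Information Gain = 0.9911 - 0.9839 = 0.0072 bits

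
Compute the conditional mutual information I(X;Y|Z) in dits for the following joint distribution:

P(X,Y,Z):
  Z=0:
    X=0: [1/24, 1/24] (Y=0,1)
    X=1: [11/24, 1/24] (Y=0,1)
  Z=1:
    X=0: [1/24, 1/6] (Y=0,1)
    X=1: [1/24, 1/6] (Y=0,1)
0.0165 dits

Conditional mutual information: I(X;Y|Z) = H(X|Z) + H(Y|Z) - H(X,Y|Z)

H(Z) = 0.2950
H(X,Z) = 0.5243 → H(X|Z) = 0.2293
H(Y,Z) = 0.4894 → H(Y|Z) = 0.1944
H(X,Y,Z) = 0.7022 → H(X,Y|Z) = 0.4072

I(X;Y|Z) = 0.2293 + 0.1944 - 0.4072 = 0.0165 dits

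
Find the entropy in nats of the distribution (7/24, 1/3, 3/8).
1.0934 nats

Shannon entropy is H(X) = -Σ p(x) log p(x).

For P = (7/24, 1/3, 3/8):
H = -7/24 × log_e(7/24) -1/3 × log_e(1/3) -3/8 × log_e(3/8)
H = 1.0934 nats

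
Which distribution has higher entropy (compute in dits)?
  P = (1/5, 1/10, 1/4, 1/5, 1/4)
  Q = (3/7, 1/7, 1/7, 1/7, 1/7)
P

Computing entropies in dits:
H(P) = 0.6806
H(Q) = 0.6406

Distribution P has higher entropy.

Intuition: The distribution closer to uniform (more spread out) has higher entropy.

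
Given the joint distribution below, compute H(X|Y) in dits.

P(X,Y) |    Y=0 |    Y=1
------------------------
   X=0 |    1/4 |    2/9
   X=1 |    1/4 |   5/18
0.2997 dits

Using the chain rule: H(X|Y) = H(X,Y) - H(Y)

First, compute H(X,Y) = 0.6007 dits

Marginal P(Y) = (1/2, 1/2)
H(Y) = 0.3010 dits

H(X|Y) = H(X,Y) - H(Y) = 0.6007 - 0.3010 = 0.2997 dits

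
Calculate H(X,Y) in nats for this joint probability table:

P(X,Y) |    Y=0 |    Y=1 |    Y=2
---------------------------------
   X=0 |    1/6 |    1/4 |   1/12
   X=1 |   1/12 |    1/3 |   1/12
1.6326 nats

Joint entropy is H(X,Y) = -Σ_{x,y} p(x,y) log p(x,y).

Summing over all non-zero entries:
H(X,Y) = -[1/6·log_e(1/6) + 1/4·log_e(1/4) + 1/12·log_e(1/12) + 1/12·log_e(1/12) + 1/3·log_e(1/3) + 1/12·log_e(1/12)]
H(X,Y) = 1.6326 nats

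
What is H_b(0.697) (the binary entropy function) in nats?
0.6134 nats

The binary entropy function is:
H(p) = -p log(p) - (1-p) log(1-p)

H(0.697) = -0.697 × log_e(0.697) - 0.303 × log_e(0.303)
H(0.697) = 0.6134 nats

Note: Binary entropy is maximized at p=0.5 (H=1 bit) and minimized at p=0 or p=1 (H=0).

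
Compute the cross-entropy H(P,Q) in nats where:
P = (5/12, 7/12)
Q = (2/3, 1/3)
0.8098 nats

Cross-entropy: H(P,Q) = -Σ p(x) log q(x)

Alternatively: H(P,Q) = H(P) + D_KL(P||Q)
H(P) = 0.6792 nats
D_KL(P||Q) = 0.1306 nats

H(P,Q) = 0.6792 + 0.1306 = 0.8098 nats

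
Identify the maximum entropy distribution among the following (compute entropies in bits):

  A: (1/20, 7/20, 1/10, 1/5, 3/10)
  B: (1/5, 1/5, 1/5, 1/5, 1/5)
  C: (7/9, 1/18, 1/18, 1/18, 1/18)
B

For a discrete distribution over n outcomes, entropy is maximized by the uniform distribution.

Computing entropies:
H(A) = 2.0639 bits
H(B) = 2.3219 bits
H(C) = 1.2086 bits

The uniform distribution (where all probabilities equal 1/5) achieves the maximum entropy of log_2(5) = 2.3219 bits.

Distribution B has the highest entropy.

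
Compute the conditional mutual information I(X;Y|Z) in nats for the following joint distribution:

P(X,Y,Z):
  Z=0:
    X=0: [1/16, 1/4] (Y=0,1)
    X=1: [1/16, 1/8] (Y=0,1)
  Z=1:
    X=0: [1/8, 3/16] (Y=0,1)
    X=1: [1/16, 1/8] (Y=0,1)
0.0066 nats

Conditional mutual information: I(X;Y|Z) = H(X|Z) + H(Y|Z) - H(X,Y|Z)

H(Z) = 0.6931
H(X,Z) = 1.3547 → H(X|Z) = 0.6616
H(Y,Z) = 1.3051 → H(Y|Z) = 0.6119
H(X,Y,Z) = 1.9601 → H(X,Y|Z) = 1.2669

I(X;Y|Z) = 0.6616 + 0.6119 - 1.2669 = 0.0066 nats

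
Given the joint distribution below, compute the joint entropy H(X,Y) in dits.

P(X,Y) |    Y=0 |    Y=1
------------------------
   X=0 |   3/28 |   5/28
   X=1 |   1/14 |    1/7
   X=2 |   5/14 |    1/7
0.7206 dits

Joint entropy is H(X,Y) = -Σ_{x,y} p(x,y) log p(x,y).

Summing over all non-zero entries:
H(X,Y) = -[3/28·log_10(3/28) + 5/28·log_10(5/28) + 1/14·log_10(1/14) + 1/7·log_10(1/7) + 5/14·log_10(5/14) + 1/7·log_10(1/7)]
H(X,Y) = 0.7206 dits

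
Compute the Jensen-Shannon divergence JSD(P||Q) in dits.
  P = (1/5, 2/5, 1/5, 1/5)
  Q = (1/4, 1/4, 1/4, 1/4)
0.0056 dits

Jensen-Shannon divergence is:
JSD(P||Q) = 0.5 × D_KL(P||M) + 0.5 × D_KL(Q||M)
where M = 0.5 × (P + Q) is the mixture distribution.

M = 0.5 × (1/5, 2/5, 1/5, 1/5) + 0.5 × (1/4, 1/4, 1/4, 1/4) = (9/40, 13/40, 9/40, 9/40)

D_KL(P||M) = 0.0054 dits
D_KL(Q||M) = 0.0058 dits

JSD(P||Q) = 0.5 × 0.0054 + 0.5 × 0.0058 = 0.0056 dits

Unlike KL divergence, JSD is symmetric and bounded: 0 ≤ JSD ≤ log(2).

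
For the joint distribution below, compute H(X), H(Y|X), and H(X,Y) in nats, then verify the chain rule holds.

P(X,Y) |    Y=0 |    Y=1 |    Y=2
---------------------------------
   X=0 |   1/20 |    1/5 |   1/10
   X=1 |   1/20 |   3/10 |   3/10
H(X,Y) = 1.5741, H(X) = 0.6474, H(Y|X) = 0.9267 (all in nats)

Chain rule: H(X,Y) = H(X) + H(Y|X)

Left side — joint entropy directly:
H(X,Y) = -Σ p(x,y) log p(x,y) = 1.5741 nats

Right side — compute H(Y|X) from the conditional distributions:
P(X) = (7/20, 13/20), so H(X) = 0.6474 nats
H(Y|X) = Σ_x P(X=x) · H(Y|X=x):
  P(Y|X=0) = (1/7, 4/7, 2/7), H(Y|X=0) = 0.9557, weight P(X=0) = 7/20
  P(Y|X=1) = (1/13, 6/13, 6/13), H(Y|X=1) = 0.9110, weight P(X=1) = 13/20
H(Y|X) = 0.9267 nats

H(X) + H(Y|X) = 0.6474 + 0.9267 = 1.5741 nats

Both sides equal 1.5741 nats. ✓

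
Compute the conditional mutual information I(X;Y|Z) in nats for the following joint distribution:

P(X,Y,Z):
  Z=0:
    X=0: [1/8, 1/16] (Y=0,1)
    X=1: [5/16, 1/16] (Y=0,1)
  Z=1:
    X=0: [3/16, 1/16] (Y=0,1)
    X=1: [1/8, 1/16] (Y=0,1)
0.0115 nats

Conditional mutual information: I(X;Y|Z) = H(X|Z) + H(Y|Z) - H(X,Y|Z)

H(Z) = 0.6853
H(X,Z) = 1.3421 → H(X|Z) = 0.6568
H(Y,Z) = 1.2450 → H(Y|Z) = 0.5597
H(X,Y,Z) = 1.8904 → H(X,Y|Z) = 1.2050

I(X;Y|Z) = 0.6568 + 0.5597 - 1.2050 = 0.0115 nats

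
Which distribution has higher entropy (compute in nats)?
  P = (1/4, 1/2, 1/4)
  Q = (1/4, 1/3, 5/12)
Q

Computing entropies in nats:
H(P) = 1.0397
H(Q) = 1.0776

Distribution Q has higher entropy.

Intuition: The distribution closer to uniform (more spread out) has higher entropy.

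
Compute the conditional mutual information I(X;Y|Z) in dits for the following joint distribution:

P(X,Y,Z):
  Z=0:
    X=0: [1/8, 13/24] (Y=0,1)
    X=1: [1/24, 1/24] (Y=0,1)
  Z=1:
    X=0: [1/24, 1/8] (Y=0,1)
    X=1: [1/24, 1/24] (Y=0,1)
0.0110 dits

Conditional mutual information: I(X;Y|Z) = H(X|Z) + H(Y|Z) - H(X,Y|Z)

H(Z) = 0.2442
H(X,Z) = 0.4269 → H(X|Z) = 0.1827
H(Y,Z) = 0.4859 → H(Y|Z) = 0.2416
H(X,Y,Z) = 0.6575 → H(X,Y|Z) = 0.4133

I(X;Y|Z) = 0.1827 + 0.2416 - 0.4133 = 0.0110 dits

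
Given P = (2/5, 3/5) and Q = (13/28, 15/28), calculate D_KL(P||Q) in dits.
0.0036 dits

KL divergence: D_KL(P||Q) = Σ p(x) log(p(x)/q(x))

Computing term by term:
  x=0: 2/5 × log_10[(2/5)/(13/28)] = 2/5 × -0.0647 = -0.0259
  x=1: 3/5 × log_10[(3/5)/(15/28)] = 3/5 × 0.0492 = 0.0295

D_KL(P||Q) = 0.0036 dits

Note: KL divergence is always non-negative and equals 0 iff P = Q.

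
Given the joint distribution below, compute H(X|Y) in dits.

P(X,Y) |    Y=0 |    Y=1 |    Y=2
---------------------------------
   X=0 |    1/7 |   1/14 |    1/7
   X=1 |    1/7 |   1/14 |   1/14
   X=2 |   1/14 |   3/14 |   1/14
0.4400 dits

Using the chain rule: H(X|Y) = H(X,Y) - H(Y)

First, compute H(X,Y) = 0.9149 dits

Marginal P(Y) = (5/14, 5/14, 2/7)
H(Y) = 0.4748 dits

H(X|Y) = H(X,Y) - H(Y) = 0.9149 - 0.4748 = 0.4400 dits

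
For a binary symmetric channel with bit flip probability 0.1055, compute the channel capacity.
0.5138 bits

For a binary symmetric channel (BSC) with error probability p:
Capacity C = 1 - H(p) bits per symbol

where H(p) = -p log₂(p) - (1-p) log₂(1-p) is the binary entropy function.

H(0.1055) = 0.4862 bits
C = 1 - 0.4862 = 0.5138 bits per symbol

This means we can reliably transmit up to 0.5138 bits of information per channel use.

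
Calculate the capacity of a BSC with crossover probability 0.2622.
0.1700 bits

For a binary symmetric channel (BSC) with error probability p:
Capacity C = 1 - H(p) bits per symbol

where H(p) = -p log₂(p) - (1-p) log₂(1-p) is the binary entropy function.

H(0.2622) = 0.8300 bits
C = 1 - 0.8300 = 0.1700 bits per symbol

This means we can reliably transmit up to 0.1700 bits of information per channel use.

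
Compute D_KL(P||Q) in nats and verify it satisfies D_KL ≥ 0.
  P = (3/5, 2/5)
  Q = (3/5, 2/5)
0.0000 nats

KL divergence satisfies the Gibbs inequality: D_KL(P||Q) ≥ 0 for all distributions P, Q.

D_KL(P||Q) = Σ p(x) log(p(x)/q(x))
Term by term:
  x=0: 3/5 × log_e[(3/5)/(3/5)] = 0.0000
  x=1: 2/5 × log_e[(2/5)/(2/5)] = 0.0000
D_KL(P||Q) = 0.0000 nats

D_KL(P||Q) = 0.0000 ≥ 0 ✓

This non-negativity is a fundamental property: relative entropy cannot be negative because it measures how different Q is from P.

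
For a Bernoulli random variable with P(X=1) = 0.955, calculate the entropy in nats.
0.1835 nats

The binary entropy function is:
H(p) = -p log(p) - (1-p) log(1-p)

H(0.955) = -0.955 × log_e(0.955) - 0.045 × log_e(0.045)
H(0.955) = 0.1835 nats

Note: Binary entropy is maximized at p=0.5 (H=1 bit) and minimized at p=0 or p=1 (H=0).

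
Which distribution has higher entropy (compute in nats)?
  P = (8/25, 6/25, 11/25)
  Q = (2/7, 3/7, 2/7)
Q

Computing entropies in nats:
H(P) = 1.0684
H(Q) = 1.0790

Distribution Q has higher entropy.

Intuition: The distribution closer to uniform (more spread out) has higher entropy.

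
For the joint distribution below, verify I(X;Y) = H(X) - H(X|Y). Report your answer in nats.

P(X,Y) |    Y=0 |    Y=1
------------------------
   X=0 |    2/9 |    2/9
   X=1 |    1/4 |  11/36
I(X;Y) = 0.0012 nats

Mutual information has multiple equivalent forms:
- I(X;Y) = H(X) - H(X|Y)
- I(X;Y) = H(Y) - H(Y|X)
- I(X;Y) = H(X) + H(Y) - H(X,Y)

Computing all quantities:
H(X) = 0.6870, H(Y) = 0.6916, H(X,Y) = 1.3773
H(X|Y) = 0.6857, H(Y|X) = 0.6904

Verification:
H(X) - H(X|Y) = 0.6870 - 0.6857 = 0.0012
H(Y) - H(Y|X) = 0.6916 - 0.6904 = 0.0012
H(X) + H(Y) - H(X,Y) = 0.6870 + 0.6916 - 1.3773 = 0.0012

All forms give I(X;Y) = 0.0012 nats. ✓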